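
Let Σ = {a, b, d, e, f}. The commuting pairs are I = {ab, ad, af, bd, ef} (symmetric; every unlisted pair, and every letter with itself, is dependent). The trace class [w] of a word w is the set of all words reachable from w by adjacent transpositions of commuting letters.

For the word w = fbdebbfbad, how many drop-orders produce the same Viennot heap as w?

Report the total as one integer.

24

drop 0:f onto floor
drop 1:b onto {0:f}
drop 2:d onto {0:f}
drop 3:e onto {1:b, 2:d}
drop 4:b onto {3:e}
drop 5:b onto {4:b}
drop 6:f onto {5:b}
drop 7:b onto {6:f}
drop 8:a onto {3:e}
drop 9:d onto {6:f}
ground layer = {0:f}
drop-orders for the pieces not yet dropped (sum over which currently-grounded one goes next):
  1 to go: {7} 1  {8} 1  {9} 1
  2 to go: {7,8} 2  {7,9} 2  {8,9} 2
  3 to go: {6,7,9} 2  {7,8,9} 6
  4 to go: {5,6,7,9} 2  {6,7,8,9} 8
  5 to go: {4,5,6,7,9} 2  {5,6,7,8,9} 10
  6 to go: {4,5,6,7,8,9} 12
  7 to go: {3,4,5,6,7,8,9} 12
  8 to go: {1,3,4,5,6,7,8,9} 12  {2,3,4,5,6,7,8,9} 12
  if 0:f drops first: 24 orders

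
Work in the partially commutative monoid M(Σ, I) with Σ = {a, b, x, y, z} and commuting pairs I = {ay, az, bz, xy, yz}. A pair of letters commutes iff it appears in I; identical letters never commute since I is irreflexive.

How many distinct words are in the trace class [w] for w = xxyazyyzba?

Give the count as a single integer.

piece 0:x — minimal
piece 1:x rests on {0:x}
piece 2:y — minimal
piece 3:a rests on {1:x}
piece 4:z rests on {1:x}
piece 5:y rests on {2:y}
piece 6:y rests on {5:y}
piece 7:z rests on {4:z}
piece 8:b rests on {3:a, 6:y}
piece 9:a rests on {8:b}
minimal pieces: {0:x, 2:y}
ways to finish when only these pieces remain (= sum over removing one remaining piece with nothing left below it):
  1 left: {7}→1  {9}→1
  2 left: {4,7}→1  {7,9}→2  {8,9}→1
  3 left: {3,8,9}→1  {4,7,9}→3  {6,8,9}→1  {7,8,9}→3
  4 left: {3,6,8,9}→2  {3,7,8,9}→4  {4,7,8,9}→6  {5,6,8,9}→1  {6,7,8,9}→4
  5 left: {2,5,6,8,9}→1  {3,4,7,8,9}→10  {3,5,6,8,9}→3  {3,6,7,8,9}→10  {4,6,7,8,9}→10  {5,6,7,8,9}→5
  6 left: {1,3,4,7,8,9}→10  {2,3,5,6,8,9}→4  {2,5,6,7,8,9}→6  {3,4,6,7,8,9}→30  {3,5,6,7,8,9}→18  {4,5,6,7,8,9}→15
  7 left: {0,1,3,4,7,8,9}→10  {1,3,4,6,7,8,9}→40  {2,3,5,6,7,8,9}→28  {2,4,5,6,7,8,9}→21  {3,4,5,6,7,8,9}→63
  8 left: {0,1,3,4,6,7,8,9}→50  {1,3,4,5,6,7,8,9}→103  {2,3,4,5,6,7,8,9}→112
  placing 0:x first → 215 extensions
  placing 2:y first → 153 extensions
total linear extensions = 368

368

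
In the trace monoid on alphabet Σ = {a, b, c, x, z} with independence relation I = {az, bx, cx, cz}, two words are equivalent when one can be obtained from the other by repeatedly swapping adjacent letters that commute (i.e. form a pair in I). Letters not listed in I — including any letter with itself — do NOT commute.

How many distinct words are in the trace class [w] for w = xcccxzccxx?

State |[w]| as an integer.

piece 0:x — minimal
piece 1:c — minimal
piece 2:c rests on {1:c}
piece 3:c rests on {2:c}
piece 4:x rests on {0:x}
piece 5:z rests on {4:x}
piece 6:c rests on {3:c}
piece 7:c rests on {6:c}
piece 8:x rests on {5:z}
piece 9:x rests on {8:x}
minimal pieces: {0:x, 1:c}
ways to finish when only these pieces remain (= sum over removing one remaining piece with nothing left below it):
  1 left: {7}→1  {9}→1
  2 left: {6,7}→1  {7,9}→2  {8,9}→1
  3 left: {3,6,7}→1  {5,8,9}→1  {6,7,9}→3  {7,8,9}→3
  4 left: {2,3,6,7}→1  {3,6,7,9}→4  {4,5,8,9}→1  {5,7,8,9}→4  {6,7,8,9}→6
  5 left: {0,4,5,8,9}→1  {1,2,3,6,7}→1  {2,3,6,7,9}→5  {3,6,7,8,9}→10  {4,5,7,8,9}→5  {5,6,7,8,9}→10
  6 left: {0,4,5,7,8,9}→6  {1,2,3,6,7,9}→6  {2,3,6,7,8,9}→15  {3,5,6,7,8,9}→20  {4,5,6,7,8,9}→15
  7 left: {0,4,5,6,7,8,9}→21  {1,2,3,6,7,8,9}→21  {2,3,5,6,7,8,9}→35  {3,4,5,6,7,8,9}→35
  8 left: {0,3,4,5,6,7,8,9}→56  {1,2,3,5,6,7,8,9}→56  {2,3,4,5,6,7,8,9}→70
  placing 0:x first → 126 extensions
  placing 1:c first → 126 extensions
total linear extensions = 252

252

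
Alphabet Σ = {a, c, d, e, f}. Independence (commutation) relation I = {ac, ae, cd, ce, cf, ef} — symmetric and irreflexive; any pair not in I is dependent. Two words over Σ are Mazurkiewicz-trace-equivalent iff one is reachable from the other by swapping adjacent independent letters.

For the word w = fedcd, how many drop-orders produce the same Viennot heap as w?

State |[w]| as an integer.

10

#0=f has no predecessor
#1=e has no predecessor
#2=d depends on [0:f, 1:e]
#3=c has no predecessor
#4=d depends on [2:d]
sources: [0:f, 1:e, 3:c]
N(rest) = Σ N(rest − s) over sources s of rest; N(one piece) = 1:
  size 1 → [3]=1  [4]=1
  size 2 → [2,4]=1  [3,4]=2
  size 3 → [0,2,4]=1  [1,2,4]=1  [2,3,4]=3
  first=0(f) contributes 4
  first=1(e) contributes 4
  first=3(c) contributes 2
|[w]| = 10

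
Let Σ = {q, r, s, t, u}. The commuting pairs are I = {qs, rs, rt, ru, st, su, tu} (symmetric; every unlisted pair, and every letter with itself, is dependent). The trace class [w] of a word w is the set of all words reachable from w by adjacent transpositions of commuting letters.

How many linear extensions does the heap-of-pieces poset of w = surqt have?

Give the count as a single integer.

0(s) covers ∅
1(u) covers ∅
2(r) covers ∅
3(q) covers 1:u, 2:r
4(t) covers 3:q
floor of heap: 0:s, 1:u, 2:r
completions by unplaced set U, small U first (add the entries for U minus each lowest piece of U):
  |U|=1: {0}:1  {4}:1
  |U|=2: {0,4}:2  {3,4}:1
  |U|=3: {0,3,4}:3  {1,3,4}:1  {2,3,4}:1
  start at 0(s): 2
  start at 1(u): 4
  start at 2(r): 4
sum over floor = 10

10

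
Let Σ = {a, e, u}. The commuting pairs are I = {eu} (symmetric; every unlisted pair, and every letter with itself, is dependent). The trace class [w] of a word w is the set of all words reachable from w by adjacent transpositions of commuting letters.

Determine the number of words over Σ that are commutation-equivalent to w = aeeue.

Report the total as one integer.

4

0(a) covers ∅
1(e) covers 0:a
2(e) covers 1:e
3(u) covers 0:a
4(e) covers 2:e
floor of heap: 0:a
completions by unplaced set U, small U first (add the entries for U minus each lowest piece of U):
  |U|=1: {3}:1  {4}:1
  |U|=2: {2,4}:1  {3,4}:2
  |U|=3: {1,2,4}:1  {2,3,4}:3
  start at 0(a): 4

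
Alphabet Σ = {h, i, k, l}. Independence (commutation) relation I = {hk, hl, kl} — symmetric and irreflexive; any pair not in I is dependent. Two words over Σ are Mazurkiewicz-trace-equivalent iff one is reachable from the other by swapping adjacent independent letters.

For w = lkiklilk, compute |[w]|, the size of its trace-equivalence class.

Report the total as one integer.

piece 0:l — minimal
piece 1:k — minimal
piece 2:i rests on {0:l, 1:k}
piece 3:k rests on {2:i}
piece 4:l rests on {2:i}
piece 5:i rests on {3:k, 4:l}
piece 6:l rests on {5:i}
piece 7:k rests on {5:i}
minimal pieces: {0:l, 1:k}
ways to finish when only these pieces remain (= sum over removing one remaining piece with nothing left below it):
  1 left: {6}→1  {7}→1
  2 left: {6,7}→2
  3 left: {5,6,7}→2
  4 left: {3,5,6,7}→2  {4,5,6,7}→2
  5 left: {3,4,5,6,7}→4
  6 left: {2,3,4,5,6,7}→4
  placing 0:l first → 4 extensions
  placing 1:k first → 4 extensions
total linear extensions = 8

8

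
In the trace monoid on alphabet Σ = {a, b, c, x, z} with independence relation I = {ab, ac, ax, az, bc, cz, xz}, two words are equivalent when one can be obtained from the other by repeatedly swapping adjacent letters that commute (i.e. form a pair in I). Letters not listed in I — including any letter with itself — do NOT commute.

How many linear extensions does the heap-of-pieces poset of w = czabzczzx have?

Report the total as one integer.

piece 0:c — minimal
piece 1:z — minimal
piece 2:a — minimal
piece 3:b rests on {1:z}
piece 4:z rests on {3:b}
piece 5:c rests on {0:c}
piece 6:z rests on {4:z}
piece 7:z rests on {6:z}
piece 8:x rests on {3:b, 5:c}
minimal pieces: {0:c, 1:z, 2:a}
ways to finish when only these pieces remain (= sum over removing one remaining piece with nothing left below it):
  1 left: {2}→1  {7}→1  {8}→1
  2 left: {2,7}→2  {2,8}→2  {5,8}→1  {6,7}→1  {7,8}→2
  3 left: {0,5,8}→1  {2,5,8}→3  {2,6,7}→3  {2,7,8}→6  {4,6,7}→1  {5,7,8}→3  {6,7,8}→3
  4 left: {0,2,5,8}→4  {0,5,7,8}→4  {2,4,6,7}→4  {2,5,7,8}→12  {2,6,7,8}→12  {4,6,7,8}→4  {5,6,7,8}→6
  5 left: {0,2,5,7,8}→20  {0,5,6,7,8}→10  {2,4,6,7,8}→20  {2,5,6,7,8}→30  {3,4,6,7,8}→4  {4,5,6,7,8}→10
  6 left: {0,2,5,6,7,8}→60  {0,4,5,6,7,8}→20  {1,3,4,6,7,8}→4  {2,3,4,6,7,8}→24  {2,4,5,6,7,8}→60  {3,4,5,6,7,8}→14
  7 left: {0,2,4,5,6,7,8}→140  {0,3,4,5,6,7,8}→34  {1,2,3,4,6,7,8}→28  {1,3,4,5,6,7,8}→18  {2,3,4,5,6,7,8}→98
  placing 0:c first → 144 extensions
  placing 1:z first → 272 extensions
  placing 2:a first → 52 extensions
total linear extensions = 468

468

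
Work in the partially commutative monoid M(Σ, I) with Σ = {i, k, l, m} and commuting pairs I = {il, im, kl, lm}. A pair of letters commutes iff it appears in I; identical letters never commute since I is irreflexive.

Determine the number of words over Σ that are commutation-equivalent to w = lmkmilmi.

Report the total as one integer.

drop 0:l onto floor
drop 1:m onto floor
drop 2:k onto {1:m}
drop 3:m onto {2:k}
drop 4:i onto {2:k}
drop 5:l onto {0:l}
drop 6:m onto {3:m}
drop 7:i onto {4:i}
ground layer = {0:l, 1:m}
drop-orders for the pieces not yet dropped (sum over which currently-grounded one goes next):
  1 to go: {5} 1  {6} 1  {7} 1
  2 to go: {0,5} 1  {3,6} 1  {4,7} 1  {5,6} 2  {5,7} 2  {6,7} 2
  3 to go: {0,5,6} 3  {0,5,7} 3  {3,5,6} 3  {3,6,7} 3  {4,5,7} 3  {4,6,7} 3  {5,6,7} 6
  4 to go: {0,3,5,6} 6  {0,4,5,7} 6  {0,5,6,7} 12  {3,4,6,7} 6  {3,5,6,7} 12  {4,5,6,7} 12
  5 to go: {0,3,5,6,7} 30  {0,4,5,6,7} 30  {2,3,4,6,7} 6  {3,4,5,6,7} 30
  6 to go: {0,3,4,5,6,7} 90  {1,2,3,4,6,7} 6  {2,3,4,5,6,7} 36
  if 0:l drops first: 42 orders
  if 1:m drops first: 126 orders
heap linearizations: 168

168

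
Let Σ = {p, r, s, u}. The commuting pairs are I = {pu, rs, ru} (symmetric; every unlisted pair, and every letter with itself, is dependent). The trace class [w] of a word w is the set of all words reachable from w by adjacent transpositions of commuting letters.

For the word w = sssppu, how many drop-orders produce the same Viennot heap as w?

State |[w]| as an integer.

0(s) covers ∅
1(s) covers 0:s
2(s) covers 1:s
3(p) covers 2:s
4(p) covers 3:p
5(u) covers 2:s
floor of heap: 0:s
completions by unplaced set U, small U first (add the entries for U minus each lowest piece of U):
  |U|=1: {4}:1  {5}:1
  |U|=2: {3,4}:1  {4,5}:2
  |U|=3: {3,4,5}:3
  |U|=4: {2,3,4,5}:3
  start at 0(s): 3

3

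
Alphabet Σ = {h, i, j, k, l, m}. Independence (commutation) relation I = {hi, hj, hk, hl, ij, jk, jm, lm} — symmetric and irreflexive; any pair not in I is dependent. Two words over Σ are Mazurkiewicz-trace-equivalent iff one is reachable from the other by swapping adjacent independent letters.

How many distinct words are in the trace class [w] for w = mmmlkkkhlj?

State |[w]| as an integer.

piece 0:m — minimal
piece 1:m rests on {0:m}
piece 2:m rests on {1:m}
piece 3:l — minimal
piece 4:k rests on {2:m, 3:l}
piece 5:k rests on {4:k}
piece 6:k rests on {5:k}
piece 7:h rests on {2:m}
piece 8:l rests on {6:k}
piece 9:j rests on {8:l}
minimal pieces: {0:m, 3:l}
ways to finish when only these pieces remain (= sum over removing one remaining piece with nothing left below it):
  1 left: {7}→1  {9}→1
  2 left: {7,9}→2  {8,9}→1
  3 left: {6,8,9}→1  {7,8,9}→3
  4 left: {5,6,8,9}→1  {6,7,8,9}→4
  5 left: {4,5,6,8,9}→1  {5,6,7,8,9}→5
  6 left: {3,4,5,6,8,9}→1  {4,5,6,7,8,9}→6
  7 left: {2,4,5,6,7,8,9}→6  {3,4,5,6,7,8,9}→7
  8 left: {1,2,4,5,6,7,8,9}→6  {2,3,4,5,6,7,8,9}→13
  placing 0:m first → 19 extensions
  placing 3:l first → 6 extensions
total linear extensions = 25

25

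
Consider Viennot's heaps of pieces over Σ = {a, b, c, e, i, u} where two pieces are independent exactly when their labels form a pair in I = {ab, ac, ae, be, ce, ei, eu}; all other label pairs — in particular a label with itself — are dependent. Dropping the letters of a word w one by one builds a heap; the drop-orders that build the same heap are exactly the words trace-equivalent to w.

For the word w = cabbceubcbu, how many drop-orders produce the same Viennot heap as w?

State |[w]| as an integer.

#0=c has no predecessor
#1=a has no predecessor
#2=b depends on [0:c]
#3=b depends on [2:b]
#4=c depends on [3:b]
#5=e has no predecessor
#6=u depends on [1:a, 4:c]
#7=b depends on [6:u]
#8=c depends on [7:b]
#9=b depends on [8:c]
#10=u depends on [9:b]
sources: [0:c, 1:a, 5:e]
N(rest) = Σ N(rest − s) over sources s of rest; N(one piece) = 1:
  size 1 → [5]=1  [10]=1
  size 2 → [5,10]=2  [9,10]=1
  size 3 → [5,9,10]=3  [8,9,10]=1
  size 4 → [5,8,9,10]=4  [7,8,9,10]=1
  size 5 → [5,7,8,9,10]=5  [6,7,8,9,10]=1
  size 6 → [1,6,7,8,9,10]=1  [4,6,7,8,9,10]=1  [5,6,7,8,9,10]=6
  size 7 → [1,4,6,7,8,9,10]=2  [1,5,6,7,8,9,10]=7  [3,4,6,7,8,9,10]=1  [4,5,6,7,8,9,10]=7
  size 8 → [1,3,4,6,7,8,9,10]=3  [1,4,5,6,7,8,9,10]=16  [2,3,4,6,7,8,9,10]=1  [3,4,5,6,7,8,9,10]=8
  size 9 → [0,2,3,4,6,7,8,9,10]=1  [1,2,3,4,6,7,8,9,10]=4  [1,3,4,5,6,7,8,9,10]=27  [2,3,4,5,6,7,8,9,10]=9
  first=0(c) contributes 40
  first=1(a) contributes 10
  first=5(e) contributes 5
|[w]| = 55

55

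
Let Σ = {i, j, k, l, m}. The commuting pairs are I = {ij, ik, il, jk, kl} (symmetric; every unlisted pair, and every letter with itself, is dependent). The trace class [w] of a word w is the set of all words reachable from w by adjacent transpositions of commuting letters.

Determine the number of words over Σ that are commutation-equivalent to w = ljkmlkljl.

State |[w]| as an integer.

piece 0:l — minimal
piece 1:j rests on {0:l}
piece 2:k — minimal
piece 3:m rests on {1:j, 2:k}
piece 4:l rests on {3:m}
piece 5:k rests on {3:m}
piece 6:l rests on {4:l}
piece 7:j rests on {6:l}
piece 8:l rests on {7:j}
minimal pieces: {0:l, 2:k}
ways to finish when only these pieces remain (= sum over removing one remaining piece with nothing left below it):
  1 left: {5}→1  {8}→1
  2 left: {5,8}→2  {7,8}→1
  3 left: {5,7,8}→3  {6,7,8}→1
  4 left: {4,6,7,8}→1  {5,6,7,8}→4
  5 left: {4,5,6,7,8}→5
  6 left: {3,4,5,6,7,8}→5
  7 left: {1,3,4,5,6,7,8}→5  {2,3,4,5,6,7,8}→5
  placing 0:l first → 10 extensions
  placing 2:k first → 5 extensions
total linear extensions = 15

15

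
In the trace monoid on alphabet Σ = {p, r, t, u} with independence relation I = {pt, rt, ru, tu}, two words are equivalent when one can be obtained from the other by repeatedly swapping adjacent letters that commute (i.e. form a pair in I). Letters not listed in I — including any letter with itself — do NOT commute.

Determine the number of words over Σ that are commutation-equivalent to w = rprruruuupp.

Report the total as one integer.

#0=r has no predecessor
#1=p depends on [0:r]
#2=r depends on [1:p]
#3=r depends on [2:r]
#4=u depends on [1:p]
#5=r depends on [3:r]
#6=u depends on [4:u]
#7=u depends on [6:u]
#8=u depends on [7:u]
#9=p depends on [5:r, 8:u]
#10=p depends on [9:p]
sources: [0:r]
N(rest) = Σ N(rest − s) over sources s of rest; N(one piece) = 1:
  size 1 → [10]=1
  size 2 → [9,10]=1
  size 3 → [5,9,10]=1  [8,9,10]=1
  size 4 → [3,5,9,10]=1  [5,8,9,10]=2  [7,8,9,10]=1
  size 5 → [2,3,5,9,10]=1  [3,5,8,9,10]=3  [5,7,8,9,10]=3  [6,7,8,9,10]=1
  size 6 → [2,3,5,8,9,10]=4  [3,5,7,8,9,10]=6  [4,6,7,8,9,10]=1  [5,6,7,8,9,10]=4
  size 7 → [2,3,5,7,8,9,10]=10  [3,5,6,7,8,9,10]=10  [4,5,6,7,8,9,10]=5
  size 8 → [2,3,5,6,7,8,9,10]=20  [3,4,5,6,7,8,9,10]=15
  size 9 → [2,3,4,5,6,7,8,9,10]=35
  first=0(r) contributes 35

35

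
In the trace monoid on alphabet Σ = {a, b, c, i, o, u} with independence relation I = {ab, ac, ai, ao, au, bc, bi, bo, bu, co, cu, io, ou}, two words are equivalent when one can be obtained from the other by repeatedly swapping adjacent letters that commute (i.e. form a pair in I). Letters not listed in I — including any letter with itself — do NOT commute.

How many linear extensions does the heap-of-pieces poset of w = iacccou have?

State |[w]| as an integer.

168

#0=i has no predecessor
#1=a has no predecessor
#2=c depends on [0:i]
#3=c depends on [2:c]
#4=c depends on [3:c]
#5=o has no predecessor
#6=u depends on [0:i]
sources: [0:i, 1:a, 5:o]
N(rest) = Σ N(rest − s) over sources s of rest; N(one piece) = 1:
  size 1 → [1]=1  [4]=1  [5]=1  [6]=1
  size 2 → [1,4]=2  [1,5]=2  [1,6]=2  [3,4]=1  [4,5]=2  [4,6]=2  [5,6]=2
  size 3 → [1,3,4]=3  [1,4,5]=6  [1,4,6]=6  [1,5,6]=6  [2,3,4]=1  [3,4,5]=3  [3,4,6]=3  [4,5,6]=6
  size 4 → [1,2,3,4]=4  [1,3,4,5]=12  [1,3,4,6]=12  [1,4,5,6]=24  [2,3,4,5]=4  [2,3,4,6]=4  [3,4,5,6]=12
  size 5 → [0,2,3,4,6]=4  [1,2,3,4,5]=20  [1,2,3,4,6]=20  [1,3,4,5,6]=60  [2,3,4,5,6]=20
  first=0(i) contributes 120
  first=1(a) contributes 24
  first=5(o) contributes 24
|[w]| = 168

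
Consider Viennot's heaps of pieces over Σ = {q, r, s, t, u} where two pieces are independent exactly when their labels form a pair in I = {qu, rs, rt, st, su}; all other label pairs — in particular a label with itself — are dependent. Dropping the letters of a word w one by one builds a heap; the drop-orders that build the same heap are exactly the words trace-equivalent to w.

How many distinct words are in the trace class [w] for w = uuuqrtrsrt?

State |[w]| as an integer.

piece 0:u — minimal
piece 1:u rests on {0:u}
piece 2:u rests on {1:u}
piece 3:q — minimal
piece 4:r rests on {2:u, 3:q}
piece 5:t rests on {2:u, 3:q}
piece 6:r rests on {4:r}
piece 7:s rests on {3:q}
piece 8:r rests on {6:r}
piece 9:t rests on {5:t}
minimal pieces: {0:u, 3:q}
ways to finish when only these pieces remain (= sum over removing one remaining piece with nothing left below it):
  1 left: {7}→1  {8}→1  {9}→1
  2 left: {5,9}→1  {6,8}→1  {7,8}→2  {7,9}→2  {8,9}→2
  3 left: {4,6,8}→1  {5,7,9}→3  {5,8,9}→3  {6,7,8}→3  {6,8,9}→3  {7,8,9}→6
  4 left: {4,6,7,8}→4  {4,6,8,9}→4  {5,6,8,9}→6  {5,7,8,9}→12  {6,7,8,9}→12
  5 left: {4,5,6,8,9}→10  {4,6,7,8,9}→20  {5,6,7,8,9}→30
  6 left: {2,4,5,6,8,9}→10  {4,5,6,7,8,9}→60
  7 left: {1,2,4,5,6,8,9}→10  {2,4,5,6,7,8,9}→70  {3,4,5,6,7,8,9}→60
  8 left: {0,1,2,4,5,6,8,9}→10  {1,2,4,5,6,7,8,9}→80  {2,3,4,5,6,7,8,9}→130
  placing 0:u first → 210 extensions
  placing 3:q first → 90 extensions
total linear extensions = 300

300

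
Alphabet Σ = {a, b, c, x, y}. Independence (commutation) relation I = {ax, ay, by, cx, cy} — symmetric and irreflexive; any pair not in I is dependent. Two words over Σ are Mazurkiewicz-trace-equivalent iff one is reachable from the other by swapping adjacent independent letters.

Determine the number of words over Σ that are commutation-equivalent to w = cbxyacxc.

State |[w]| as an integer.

20

piece 0:c — minimal
piece 1:b rests on {0:c}
piece 2:x rests on {1:b}
piece 3:y rests on {2:x}
piece 4:a rests on {1:b}
piece 5:c rests on {4:a}
piece 6:x rests on {3:y}
piece 7:c rests on {5:c}
minimal pieces: {0:c}
ways to finish when only these pieces remain (= sum over removing one remaining piece with nothing left below it):
  1 left: {6}→1  {7}→1
  2 left: {3,6}→1  {5,7}→1  {6,7}→2
  3 left: {2,3,6}→1  {3,6,7}→3  {4,5,7}→1  {5,6,7}→3
  4 left: {2,3,6,7}→4  {3,5,6,7}→6  {4,5,6,7}→4
  5 left: {2,3,5,6,7}→10  {3,4,5,6,7}→10
  6 left: {2,3,4,5,6,7}→20
  placing 0:c first → 20 extensions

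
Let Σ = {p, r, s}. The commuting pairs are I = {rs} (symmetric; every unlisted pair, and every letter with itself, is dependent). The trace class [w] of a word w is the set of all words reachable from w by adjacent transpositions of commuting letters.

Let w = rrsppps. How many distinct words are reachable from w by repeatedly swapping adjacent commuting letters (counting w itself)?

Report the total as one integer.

3

piece 0:r — minimal
piece 1:r rests on {0:r}
piece 2:s — minimal
piece 3:p rests on {1:r, 2:s}
piece 4:p rests on {3:p}
piece 5:p rests on {4:p}
piece 6:s rests on {5:p}
minimal pieces: {0:r, 2:s}
ways to finish when only these pieces remain (= sum over removing one remaining piece with nothing left below it):
  1 left: {6}→1
  2 left: {5,6}→1
  3 left: {4,5,6}→1
  4 left: {3,4,5,6}→1
  5 left: {1,3,4,5,6}→1  {2,3,4,5,6}→1
  placing 0:r first → 2 extensions
  placing 2:s first → 1 extensions
total linear extensions = 3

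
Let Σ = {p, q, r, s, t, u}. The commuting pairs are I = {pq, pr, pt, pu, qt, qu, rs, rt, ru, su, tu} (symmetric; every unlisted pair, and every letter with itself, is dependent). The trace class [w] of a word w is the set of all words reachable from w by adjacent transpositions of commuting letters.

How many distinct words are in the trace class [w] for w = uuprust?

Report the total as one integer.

140

0(u) covers ∅
1(u) covers 0:u
2(p) covers ∅
3(r) covers ∅
4(u) covers 1:u
5(s) covers 2:p
6(t) covers 5:s
floor of heap: 0:u, 2:p, 3:r
completions by unplaced set U, small U first (add the entries for U minus each lowest piece of U):
  |U|=1: {3}:1  {4}:1  {6}:1
  |U|=2: {1,4}:1  {3,4}:2  {3,6}:2  {4,6}:2  {5,6}:1
  |U|=3: {0,1,4}:1  {1,3,4}:3  {1,4,6}:3  {2,5,6}:1  {3,4,6}:6  {3,5,6}:3  {4,5,6}:3
  |U|=4: {0,1,3,4}:4  {0,1,4,6}:4  {1,3,4,6}:12  {1,4,5,6}:6  {2,3,5,6}:4  {2,4,5,6}:4  {3,4,5,6}:12
  |U|=5: {0,1,3,4,6}:20  {0,1,4,5,6}:10  {1,2,4,5,6}:10  {1,3,4,5,6}:30  {2,3,4,5,6}:20
  start at 0(u): 60
  start at 2(p): 60
  start at 3(r): 20
sum over floor = 140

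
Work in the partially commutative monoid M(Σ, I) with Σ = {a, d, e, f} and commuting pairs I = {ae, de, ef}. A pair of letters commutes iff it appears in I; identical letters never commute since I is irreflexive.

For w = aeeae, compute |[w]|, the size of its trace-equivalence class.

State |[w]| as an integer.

10

#0=a has no predecessor
#1=e has no predecessor
#2=e depends on [1:e]
#3=a depends on [0:a]
#4=e depends on [2:e]
sources: [0:a, 1:e]
N(rest) = Σ N(rest − s) over sources s of rest; N(one piece) = 1:
  size 1 → [3]=1  [4]=1
  size 2 → [0,3]=1  [2,4]=1  [3,4]=2
  size 3 → [0,3,4]=3  [1,2,4]=1  [2,3,4]=3
  first=0(a) contributes 4
  first=1(e) contributes 6
|[w]| = 10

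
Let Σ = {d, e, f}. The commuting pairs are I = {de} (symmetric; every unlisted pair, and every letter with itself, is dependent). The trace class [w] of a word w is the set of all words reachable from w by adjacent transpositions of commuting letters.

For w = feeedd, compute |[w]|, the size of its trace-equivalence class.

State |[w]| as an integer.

10

0(f) covers ∅
1(e) covers 0:f
2(e) covers 1:e
3(e) covers 2:e
4(d) covers 0:f
5(d) covers 4:d
floor of heap: 0:f
completions by unplaced set U, small U first (add the entries for U minus each lowest piece of U):
  |U|=1: {3}:1  {5}:1
  |U|=2: {2,3}:1  {3,5}:2  {4,5}:1
  |U|=3: {1,2,3}:1  {2,3,5}:3  {3,4,5}:3
  |U|=4: {1,2,3,5}:4  {2,3,4,5}:6
  start at 0(f): 10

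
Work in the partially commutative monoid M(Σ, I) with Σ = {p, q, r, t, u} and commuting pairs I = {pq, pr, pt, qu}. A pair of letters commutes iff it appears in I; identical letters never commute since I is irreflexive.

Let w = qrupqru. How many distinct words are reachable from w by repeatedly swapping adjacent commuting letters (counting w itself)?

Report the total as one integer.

5

#0=q has no predecessor
#1=r depends on [0:q]
#2=u depends on [1:r]
#3=p depends on [2:u]
#4=q depends on [1:r]
#5=r depends on [2:u, 4:q]
#6=u depends on [3:p, 5:r]
sources: [0:q]
N(rest) = Σ N(rest − s) over sources s of rest; N(one piece) = 1:
  size 1 → [6]=1
  size 2 → [3,6]=1  [5,6]=1
  size 3 → [3,5,6]=2  [4,5,6]=1
  size 4 → [2,3,5,6]=2  [3,4,5,6]=3
  size 5 → [2,3,4,5,6]=5
  first=0(q) contributes 5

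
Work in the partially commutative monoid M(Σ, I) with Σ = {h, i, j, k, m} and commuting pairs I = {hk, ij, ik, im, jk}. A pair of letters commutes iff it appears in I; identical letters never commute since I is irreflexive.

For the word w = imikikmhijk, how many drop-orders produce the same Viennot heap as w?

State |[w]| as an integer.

322

#0=i has no predecessor
#1=m has no predecessor
#2=i depends on [0:i]
#3=k depends on [1:m]
#4=i depends on [2:i]
#5=k depends on [3:k]
#6=m depends on [5:k]
#7=h depends on [4:i, 6:m]
#8=i depends on [7:h]
#9=j depends on [7:h]
#10=k depends on [6:m]
sources: [0:i, 1:m]
N(rest) = Σ N(rest − s) over sources s of rest; N(one piece) = 1:
  size 1 → [8]=1  [9]=1  [10]=1
  size 2 → [8,9]=2  [8,10]=2  [9,10]=2
  size 3 → [7,8,9]=2  [8,9,10]=6
  size 4 → [4,7,8,9]=2  [7,8,9,10]=8
  size 5 → [2,4,7,8,9]=2  [4,7,8,9,10]=10  [6,7,8,9,10]=8
  size 6 → [0,2,4,7,8,9]=2  [2,4,7,8,9,10]=12  [4,6,7,8,9,10]=18  [5,6,7,8,9,10]=8
  size 7 → [0,2,4,7,8,9,10]=14  [2,4,6,7,8,9,10]=30  [3,5,6,7,8,9,10]=8  [4,5,6,7,8,9,10]=26
  size 8 → [0,2,4,6,7,8,9,10]=44  [1,3,5,6,7,8,9,10]=8  [2,4,5,6,7,8,9,10]=56  [3,4,5,6,7,8,9,10]=34
  size 9 → [0,2,4,5,6,7,8,9,10]=100  [1,3,4,5,6,7,8,9,10]=42  [2,3,4,5,6,7,8,9,10]=90
  first=0(i) contributes 132
  first=1(m) contributes 190
|[w]| = 322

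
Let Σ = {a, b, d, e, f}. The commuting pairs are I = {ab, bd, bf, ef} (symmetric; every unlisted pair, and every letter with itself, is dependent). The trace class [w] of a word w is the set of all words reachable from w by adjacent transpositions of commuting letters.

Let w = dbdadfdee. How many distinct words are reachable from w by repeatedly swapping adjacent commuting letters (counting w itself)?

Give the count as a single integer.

7

0(d) covers ∅
1(b) covers ∅
2(d) covers 0:d
3(a) covers 2:d
4(d) covers 3:a
5(f) covers 4:d
6(d) covers 5:f
7(e) covers 1:b, 6:d
8(e) covers 7:e
floor of heap: 0:d, 1:b
completions by unplaced set U, small U first (add the entries for U minus each lowest piece of U):
  |U|=1: {8}:1
  |U|=2: {7,8}:1
  |U|=3: {1,7,8}:1  {6,7,8}:1
  |U|=4: {1,6,7,8}:2  {5,6,7,8}:1
  |U|=5: {1,5,6,7,8}:3  {4,5,6,7,8}:1
  |U|=6: {1,4,5,6,7,8}:4  {3,4,5,6,7,8}:1
  |U|=7: {1,3,4,5,6,7,8}:5  {2,3,4,5,6,7,8}:1
  start at 0(d): 6
  start at 1(b): 1
sum over floor = 7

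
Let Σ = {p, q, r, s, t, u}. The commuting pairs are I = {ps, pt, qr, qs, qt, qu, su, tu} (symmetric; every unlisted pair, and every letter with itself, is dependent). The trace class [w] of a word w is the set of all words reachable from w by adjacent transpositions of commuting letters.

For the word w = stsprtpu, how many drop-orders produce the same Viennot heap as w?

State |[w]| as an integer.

12

#0=s has no predecessor
#1=t depends on [0:s]
#2=s depends on [1:t]
#3=p has no predecessor
#4=r depends on [2:s, 3:p]
#5=t depends on [4:r]
#6=p depends on [4:r]
#7=u depends on [6:p]
sources: [0:s, 3:p]
N(rest) = Σ N(rest − s) over sources s of rest; N(one piece) = 1:
  size 1 → [5]=1  [7]=1
  size 2 → [5,7]=2  [6,7]=1
  size 3 → [5,6,7]=3
  size 4 → [4,5,6,7]=3
  size 5 → [2,4,5,6,7]=3  [3,4,5,6,7]=3
  size 6 → [1,2,4,5,6,7]=3  [2,3,4,5,6,7]=6
  first=0(s) contributes 9
  first=3(p) contributes 3
|[w]| = 12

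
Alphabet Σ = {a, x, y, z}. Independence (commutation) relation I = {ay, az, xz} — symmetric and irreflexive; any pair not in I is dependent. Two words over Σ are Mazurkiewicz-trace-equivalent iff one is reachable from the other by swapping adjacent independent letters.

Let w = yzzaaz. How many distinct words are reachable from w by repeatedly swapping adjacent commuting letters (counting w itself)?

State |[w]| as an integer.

15

piece 0:y — minimal
piece 1:z rests on {0:y}
piece 2:z rests on {1:z}
piece 3:a — minimal
piece 4:a rests on {3:a}
piece 5:z rests on {2:z}
minimal pieces: {0:y, 3:a}
ways to finish when only these pieces remain (= sum over removing one remaining piece with nothing left below it):
  1 left: {4}→1  {5}→1
  2 left: {2,5}→1  {3,4}→1  {4,5}→2
  3 left: {1,2,5}→1  {2,4,5}→3  {3,4,5}→3
  4 left: {0,1,2,5}→1  {1,2,4,5}→4  {2,3,4,5}→6
  placing 0:y first → 10 extensions
  placing 3:a first → 5 extensions
total linear extensions = 15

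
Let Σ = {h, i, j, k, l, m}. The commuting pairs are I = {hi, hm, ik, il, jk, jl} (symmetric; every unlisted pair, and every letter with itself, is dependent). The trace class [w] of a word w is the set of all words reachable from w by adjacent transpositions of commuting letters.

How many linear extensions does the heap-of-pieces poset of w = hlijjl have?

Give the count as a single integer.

drop 0:h onto floor
drop 1:l onto {0:h}
drop 2:i onto floor
drop 3:j onto {0:h, 2:i}
drop 4:j onto {3:j}
drop 5:l onto {1:l}
ground layer = {0:h, 2:i}
drop-orders for the pieces not yet dropped (sum over which currently-grounded one goes next):
  1 to go: {4} 1  {5} 1
  2 to go: {1,5} 1  {3,4} 1  {4,5} 2
  3 to go: {1,4,5} 3  {2,3,4} 1  {3,4,5} 3
  4 to go: {1,3,4,5} 6  {2,3,4,5} 4
  if 0:h drops first: 10 orders
  if 2:i drops first: 6 orders
heap linearizations: 16

16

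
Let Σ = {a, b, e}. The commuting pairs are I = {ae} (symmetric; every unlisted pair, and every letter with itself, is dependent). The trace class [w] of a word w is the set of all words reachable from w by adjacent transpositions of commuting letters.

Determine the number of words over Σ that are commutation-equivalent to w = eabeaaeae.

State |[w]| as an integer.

piece 0:e — minimal
piece 1:a — minimal
piece 2:b rests on {0:e, 1:a}
piece 3:e rests on {2:b}
piece 4:a rests on {2:b}
piece 5:a rests on {4:a}
piece 6:e rests on {3:e}
piece 7:a rests on {5:a}
piece 8:e rests on {6:e}
minimal pieces: {0:e, 1:a}
ways to finish when only these pieces remain (= sum over removing one remaining piece with nothing left below it):
  1 left: {7}→1  {8}→1
  2 left: {5,7}→1  {6,8}→1  {7,8}→2
  3 left: {3,6,8}→1  {4,5,7}→1  {5,7,8}→3  {6,7,8}→3
  4 left: {3,6,7,8}→4  {4,5,7,8}→4  {5,6,7,8}→6
  5 left: {3,5,6,7,8}→10  {4,5,6,7,8}→10
  6 left: {3,4,5,6,7,8}→20
  7 left: {2,3,4,5,6,7,8}→20
  placing 0:e first → 20 extensions
  placing 1:a first → 20 extensions
total linear extensions = 40

40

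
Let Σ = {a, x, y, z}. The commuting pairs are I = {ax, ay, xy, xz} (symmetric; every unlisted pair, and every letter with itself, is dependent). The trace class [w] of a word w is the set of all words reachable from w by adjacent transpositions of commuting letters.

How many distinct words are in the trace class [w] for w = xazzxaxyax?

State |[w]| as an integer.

0(x) covers ∅
1(a) covers ∅
2(z) covers 1:a
3(z) covers 2:z
4(x) covers 0:x
5(a) covers 3:z
6(x) covers 4:x
7(y) covers 3:z
8(a) covers 5:a
9(x) covers 6:x
floor of heap: 0:x, 1:a
completions by unplaced set U, small U first (add the entries for U minus each lowest piece of U):
  |U|=1: {7}:1  {8}:1  {9}:1
  |U|=2: {5,8}:1  {6,9}:1  {7,8}:2  {7,9}:2  {8,9}:2
  |U|=3: {4,6,9}:1  {5,7,8}:3  {5,8,9}:3  {6,7,9}:3  {6,8,9}:3  {7,8,9}:6
  |U|=4: {0,4,6,9}:1  {3,5,7,8}:3  {4,6,7,9}:4  {4,6,8,9}:4  {5,6,8,9}:6  {5,7,8,9}:12  {6,7,8,9}:12
  |U|=5: {0,4,6,7,9}:5  {0,4,6,8,9}:5  {2,3,5,7,8}:3  {3,5,7,8,9}:15  {4,5,6,8,9}:10  {4,6,7,8,9}:20  {5,6,7,8,9}:30
  |U|=6: {0,4,5,6,8,9}:15  {0,4,6,7,8,9}:30  {1,2,3,5,7,8}:3  {2,3,5,7,8,9}:18  {3,5,6,7,8,9}:45  {4,5,6,7,8,9}:60
  |U|=7: {0,4,5,6,7,8,9}:105  {1,2,3,5,7,8,9}:21  {2,3,5,6,7,8,9}:63  {3,4,5,6,7,8,9}:105
  |U|=8: {0,3,4,5,6,7,8,9}:210  {1,2,3,5,6,7,8,9}:84  {2,3,4,5,6,7,8,9}:168
  start at 0(x): 252
  start at 1(a): 378
sum over floor = 630

630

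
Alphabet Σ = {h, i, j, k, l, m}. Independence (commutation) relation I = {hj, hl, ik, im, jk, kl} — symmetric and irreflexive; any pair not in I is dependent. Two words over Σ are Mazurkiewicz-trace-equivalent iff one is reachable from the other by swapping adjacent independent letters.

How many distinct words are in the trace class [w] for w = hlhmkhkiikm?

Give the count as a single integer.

#0=h has no predecessor
#1=l has no predecessor
#2=h depends on [0:h]
#3=m depends on [1:l, 2:h]
#4=k depends on [3:m]
#5=h depends on [4:k]
#6=k depends on [5:h]
#7=i depends on [5:h]
#8=i depends on [7:i]
#9=k depends on [6:k]
#10=m depends on [9:k]
sources: [0:h, 1:l]
N(rest) = Σ N(rest − s) over sources s of rest; N(one piece) = 1:
  size 1 → [8]=1  [10]=1
  size 2 → [7,8]=1  [8,10]=2  [9,10]=1
  size 3 → [6,9,10]=1  [7,8,10]=3  [8,9,10]=3
  size 4 → [6,8,9,10]=4  [7,8,9,10]=6
  size 5 → [6,7,8,9,10]=10
  size 6 → [5,6,7,8,9,10]=10
  size 7 → [4,5,6,7,8,9,10]=10
  size 8 → [3,4,5,6,7,8,9,10]=10
  size 9 → [1,3,4,5,6,7,8,9,10]=10  [2,3,4,5,6,7,8,9,10]=10
  first=0(h) contributes 20
  first=1(l) contributes 10
|[w]| = 30

30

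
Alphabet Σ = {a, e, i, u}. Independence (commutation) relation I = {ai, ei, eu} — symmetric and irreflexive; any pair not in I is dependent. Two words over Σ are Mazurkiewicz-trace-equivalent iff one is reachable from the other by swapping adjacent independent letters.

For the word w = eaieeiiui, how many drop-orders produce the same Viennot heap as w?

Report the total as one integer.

drop 0:e onto floor
drop 1:a onto {0:e}
drop 2:i onto floor
drop 3:e onto {1:a}
drop 4:e onto {3:e}
drop 5:i onto {2:i}
drop 6:i onto {5:i}
drop 7:u onto {1:a, 6:i}
drop 8:i onto {7:u}
ground layer = {0:e, 2:i}
drop-orders for the pieces not yet dropped (sum over which currently-grounded one goes next):
  1 to go: {4} 1  {8} 1
  2 to go: {3,4} 1  {4,8} 2  {7,8} 1
  3 to go: {3,4,8} 3  {4,7,8} 3  {6,7,8} 1
  4 to go: {3,4,7,8} 6  {4,6,7,8} 4  {5,6,7,8} 1
  5 to go: {1,3,4,7,8} 6  {2,5,6,7,8} 1  {3,4,6,7,8} 10  {4,5,6,7,8} 5
  6 to go: {0,1,3,4,7,8} 6  {1,3,4,6,7,8} 16  {2,4,5,6,7,8} 6  {3,4,5,6,7,8} 15
  7 to go: {0,1,3,4,6,7,8} 22  {1,3,4,5,6,7,8} 31  {2,3,4,5,6,7,8} 21
  if 0:e drops first: 52 orders
  if 2:i drops first: 53 orders
heap linearizations: 105

105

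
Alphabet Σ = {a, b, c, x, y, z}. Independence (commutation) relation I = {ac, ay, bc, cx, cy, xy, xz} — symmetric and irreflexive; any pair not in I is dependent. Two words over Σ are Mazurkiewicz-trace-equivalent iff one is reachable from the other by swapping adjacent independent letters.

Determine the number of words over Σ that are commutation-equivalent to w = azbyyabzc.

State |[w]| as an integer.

3

drop 0:a onto floor
drop 1:z onto {0:a}
drop 2:b onto {1:z}
drop 3:y onto {2:b}
drop 4:y onto {3:y}
drop 5:a onto {2:b}
drop 6:b onto {4:y, 5:a}
drop 7:z onto {6:b}
drop 8:c onto {7:z}
ground layer = {0:a}
drop-orders for the pieces not yet dropped (sum over which currently-grounded one goes next):
  1 to go: {8} 1
  2 to go: {7,8} 1
  3 to go: {6,7,8} 1
  4 to go: {4,6,7,8} 1  {5,6,7,8} 1
  5 to go: {3,4,6,7,8} 1  {4,5,6,7,8} 2
  6 to go: {3,4,5,6,7,8} 3
  7 to go: {2,3,4,5,6,7,8} 3
  if 0:a drops first: 3 orders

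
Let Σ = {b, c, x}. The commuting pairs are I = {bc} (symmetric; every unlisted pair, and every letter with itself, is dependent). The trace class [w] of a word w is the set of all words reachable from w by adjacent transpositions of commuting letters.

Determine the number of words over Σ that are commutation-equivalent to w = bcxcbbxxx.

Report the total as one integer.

6

drop 0:b onto floor
drop 1:c onto floor
drop 2:x onto {0:b, 1:c}
drop 3:c onto {2:x}
drop 4:b onto {2:x}
drop 5:b onto {4:b}
drop 6:x onto {3:c, 5:b}
drop 7:x onto {6:x}
drop 8:x onto {7:x}
ground layer = {0:b, 1:c}
drop-orders for the pieces not yet dropped (sum over which currently-grounded one goes next):
  1 to go: {8} 1
  2 to go: {7,8} 1
  3 to go: {6,7,8} 1
  4 to go: {3,6,7,8} 1  {5,6,7,8} 1
  5 to go: {3,5,6,7,8} 2  {4,5,6,7,8} 1
  6 to go: {3,4,5,6,7,8} 3
  7 to go: {2,3,4,5,6,7,8} 3
  if 0:b drops first: 3 orders
  if 1:c drops first: 3 orders
heap linearizations: 6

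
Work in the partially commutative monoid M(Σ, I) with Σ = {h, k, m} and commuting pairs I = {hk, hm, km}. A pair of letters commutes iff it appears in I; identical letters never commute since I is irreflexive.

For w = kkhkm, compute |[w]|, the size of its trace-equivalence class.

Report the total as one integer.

20

0(k) covers ∅
1(k) covers 0:k
2(h) covers ∅
3(k) covers 1:k
4(m) covers ∅
floor of heap: 0:k, 2:h, 4:m
completions by unplaced set U, small U first (add the entries for U minus each lowest piece of U):
  |U|=1: {2}:1  {3}:1  {4}:1
  |U|=2: {1,3}:1  {2,3}:2  {2,4}:2  {3,4}:2
  |U|=3: {0,1,3}:1  {1,2,3}:3  {1,3,4}:3  {2,3,4}:6
  start at 0(k): 12
  start at 2(h): 4
  start at 4(m): 4
sum over floor = 20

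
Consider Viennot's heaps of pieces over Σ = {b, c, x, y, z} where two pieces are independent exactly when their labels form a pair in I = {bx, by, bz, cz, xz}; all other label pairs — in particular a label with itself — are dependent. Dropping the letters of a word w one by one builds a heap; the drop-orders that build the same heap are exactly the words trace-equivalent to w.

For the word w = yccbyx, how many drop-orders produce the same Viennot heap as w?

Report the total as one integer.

3

piece 0:y — minimal
piece 1:c rests on {0:y}
piece 2:c rests on {1:c}
piece 3:b rests on {2:c}
piece 4:y rests on {2:c}
piece 5:x rests on {4:y}
minimal pieces: {0:y}
ways to finish when only these pieces remain (= sum over removing one remaining piece with nothing left below it):
  1 left: {3}→1  {5}→1
  2 left: {3,5}→2  {4,5}→1
  3 left: {3,4,5}→3
  4 left: {2,3,4,5}→3
  placing 0:y first → 3 extensions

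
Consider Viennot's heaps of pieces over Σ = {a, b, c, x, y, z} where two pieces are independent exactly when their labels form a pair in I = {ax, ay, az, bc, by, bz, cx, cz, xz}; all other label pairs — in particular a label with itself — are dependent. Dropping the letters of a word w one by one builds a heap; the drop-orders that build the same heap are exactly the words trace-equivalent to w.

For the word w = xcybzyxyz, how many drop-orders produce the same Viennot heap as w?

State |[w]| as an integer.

piece 0:x — minimal
piece 1:c — minimal
piece 2:y rests on {0:x, 1:c}
piece 3:b rests on {0:x}
piece 4:z rests on {2:y}
piece 5:y rests on {4:z}
piece 6:x rests on {3:b, 5:y}
piece 7:y rests on {6:x}
piece 8:z rests on {7:y}
minimal pieces: {0:x, 1:c}
ways to finish when only these pieces remain (= sum over removing one remaining piece with nothing left below it):
  1 left: {8}→1
  2 left: {7,8}→1
  3 left: {6,7,8}→1
  4 left: {3,6,7,8}→1  {5,6,7,8}→1
  5 left: {3,5,6,7,8}→2  {4,5,6,7,8}→1
  6 left: {2,4,5,6,7,8}→1  {3,4,5,6,7,8}→3
  7 left: {1,2,4,5,6,7,8}→1  {2,3,4,5,6,7,8}→4
  placing 0:x first → 5 extensions
  placing 1:c first → 4 extensions
total linear extensions = 9

9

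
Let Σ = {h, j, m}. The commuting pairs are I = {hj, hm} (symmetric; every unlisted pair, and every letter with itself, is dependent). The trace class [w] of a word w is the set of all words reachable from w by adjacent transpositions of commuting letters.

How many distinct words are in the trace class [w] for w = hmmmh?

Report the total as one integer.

10

#0=h has no predecessor
#1=m has no predecessor
#2=m depends on [1:m]
#3=m depends on [2:m]
#4=h depends on [0:h]
sources: [0:h, 1:m]
N(rest) = Σ N(rest − s) over sources s of rest; N(one piece) = 1:
  size 1 → [3]=1  [4]=1
  size 2 → [0,4]=1  [2,3]=1  [3,4]=2
  size 3 → [0,3,4]=3  [1,2,3]=1  [2,3,4]=3
  first=0(h) contributes 4
  first=1(m) contributes 6
|[w]| = 10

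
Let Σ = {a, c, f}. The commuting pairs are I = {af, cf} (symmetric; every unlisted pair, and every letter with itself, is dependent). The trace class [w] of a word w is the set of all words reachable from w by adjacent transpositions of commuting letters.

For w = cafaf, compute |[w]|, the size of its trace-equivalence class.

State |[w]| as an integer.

0(c) covers ∅
1(a) covers 0:c
2(f) covers ∅
3(a) covers 1:a
4(f) covers 2:f
floor of heap: 0:c, 2:f
completions by unplaced set U, small U first (add the entries for U minus each lowest piece of U):
  |U|=1: {3}:1  {4}:1
  |U|=2: {1,3}:1  {2,4}:1  {3,4}:2
  |U|=3: {0,1,3}:1  {1,3,4}:3  {2,3,4}:3
  start at 0(c): 6
  start at 2(f): 4
sum over floor = 10

10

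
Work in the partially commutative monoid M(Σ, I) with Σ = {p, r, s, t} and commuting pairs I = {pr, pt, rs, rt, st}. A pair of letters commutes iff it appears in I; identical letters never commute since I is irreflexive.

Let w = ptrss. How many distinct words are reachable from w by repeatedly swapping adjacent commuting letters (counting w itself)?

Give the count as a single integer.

piece 0:p — minimal
piece 1:t — minimal
piece 2:r — minimal
piece 3:s rests on {0:p}
piece 4:s rests on {3:s}
minimal pieces: {0:p, 1:t, 2:r}
ways to finish when only these pieces remain (= sum over removing one remaining piece with nothing left below it):
  1 left: {1}→1  {2}→1  {4}→1
  2 left: {1,2}→2  {1,4}→2  {2,4}→2  {3,4}→1
  3 left: {0,3,4}→1  {1,2,4}→6  {1,3,4}→3  {2,3,4}→3
  placing 0:p first → 12 extensions
  placing 1:t first → 4 extensions
  placing 2:r first → 4 extensions
total linear extensions = 20

20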